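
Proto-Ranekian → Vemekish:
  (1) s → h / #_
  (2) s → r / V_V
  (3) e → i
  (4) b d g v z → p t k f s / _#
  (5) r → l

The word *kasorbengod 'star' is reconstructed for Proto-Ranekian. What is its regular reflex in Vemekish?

Vemekish: *kasorbengod > karorbengod > karorbingod > karorbingot > kalolbingot  (by rhotacism, vowel merger, final devoicing, unconditioned shift)

kalolbingot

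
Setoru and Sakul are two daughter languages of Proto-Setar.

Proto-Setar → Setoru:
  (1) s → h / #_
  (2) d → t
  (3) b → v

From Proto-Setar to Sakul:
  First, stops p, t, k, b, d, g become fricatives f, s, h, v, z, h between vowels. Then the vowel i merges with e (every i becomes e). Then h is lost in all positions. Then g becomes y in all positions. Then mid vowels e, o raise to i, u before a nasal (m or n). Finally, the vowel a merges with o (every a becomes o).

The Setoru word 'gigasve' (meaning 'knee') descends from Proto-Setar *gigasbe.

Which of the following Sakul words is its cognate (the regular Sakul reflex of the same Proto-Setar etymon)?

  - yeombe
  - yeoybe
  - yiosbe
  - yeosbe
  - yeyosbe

yeosbe

Sakul: *gigasbe > gihasbe > gehasbe > geasbe > yeasbe > yeosbe  (by intervocalic lenition, vowel merger, h-loss, unconditioned shift, vowel merger)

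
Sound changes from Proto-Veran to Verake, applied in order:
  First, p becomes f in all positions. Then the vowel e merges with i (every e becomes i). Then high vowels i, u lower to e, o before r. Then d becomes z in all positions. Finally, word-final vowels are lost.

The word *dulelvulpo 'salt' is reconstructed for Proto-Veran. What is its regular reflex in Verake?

zulilvulf

Verake: *dulelvulpo > dulelvulfo > dulilvulfo > zulilvulfo > zulilvulf  (by unconditioned shift, vowel merger, unconditioned shift, apocope)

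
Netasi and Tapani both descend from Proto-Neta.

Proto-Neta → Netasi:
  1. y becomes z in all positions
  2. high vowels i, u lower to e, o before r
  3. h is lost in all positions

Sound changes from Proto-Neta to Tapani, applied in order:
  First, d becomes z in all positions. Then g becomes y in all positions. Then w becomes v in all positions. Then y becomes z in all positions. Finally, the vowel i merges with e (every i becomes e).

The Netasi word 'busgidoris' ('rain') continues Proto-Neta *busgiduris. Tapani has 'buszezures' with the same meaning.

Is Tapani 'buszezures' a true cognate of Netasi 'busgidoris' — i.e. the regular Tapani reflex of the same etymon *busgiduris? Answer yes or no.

Derive the expected Tapani reflex of *busgiduris:
Tapani: *busgiduris > busgizuris > busyizuris > buszizuris > buszezures  (by unconditioned shift, unconditioned shift, unconditioned shift, vowel merger)
Tapani 'buszezures' matches the regular reflex exactly, so the pair is cognate.

yes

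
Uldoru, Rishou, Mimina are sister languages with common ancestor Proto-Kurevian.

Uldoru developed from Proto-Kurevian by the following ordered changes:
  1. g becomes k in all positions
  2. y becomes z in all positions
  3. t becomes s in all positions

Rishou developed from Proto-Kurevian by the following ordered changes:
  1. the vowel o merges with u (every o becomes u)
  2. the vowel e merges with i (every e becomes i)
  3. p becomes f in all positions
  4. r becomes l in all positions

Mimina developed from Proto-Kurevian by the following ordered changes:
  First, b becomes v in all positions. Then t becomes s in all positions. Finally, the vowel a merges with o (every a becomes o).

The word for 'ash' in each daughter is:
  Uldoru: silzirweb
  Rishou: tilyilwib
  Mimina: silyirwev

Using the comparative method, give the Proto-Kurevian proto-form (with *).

*tilyirweb

Position 9: Uldoru has b, Rishou has b, Mimina has v. Uldoru preserves b here (none of its changes turn any other segment into b), so the proto-segment is *b.
Position 6: Uldoru has r, Rishou has l, Mimina has r. Uldoru preserves r here (none of its changes turn any other segment into r), so the proto-segment is *r.
Continuing position by position gives *tilyirweb; check it forward:
Uldoru: start from *tilyirweb.
  rule 1: no change — tilyirweb
  rule 2 (unconditioned shift): tilyirweb → tilzirweb
  rule 3 (unconditioned shift): tilzirweb → silzirweb
  ⇒ Uldoru silzirweb
Rishou: start from *tilyirweb.
  rule 1: no change — tilyirweb
  rule 2 (vowel merger): tilyirweb → tilyirwib
  rule 3: no change — tilyirwib
  rule 4 (unconditioned shift): tilyirwib → tilyilwib
  ⇒ Rishou tilyilwib
Mimina: start from *tilyirweb.
  rule 1 (unconditioned shift): tilyirweb → tilyirwev
  rule 2 (unconditioned shift): tilyirwev → silyirwev
  rule 3: no change — silyirwev
  ⇒ Mimina silyirwev
No other proto-form is consistent with every reflex, so the reconstruction is *tilyirweb.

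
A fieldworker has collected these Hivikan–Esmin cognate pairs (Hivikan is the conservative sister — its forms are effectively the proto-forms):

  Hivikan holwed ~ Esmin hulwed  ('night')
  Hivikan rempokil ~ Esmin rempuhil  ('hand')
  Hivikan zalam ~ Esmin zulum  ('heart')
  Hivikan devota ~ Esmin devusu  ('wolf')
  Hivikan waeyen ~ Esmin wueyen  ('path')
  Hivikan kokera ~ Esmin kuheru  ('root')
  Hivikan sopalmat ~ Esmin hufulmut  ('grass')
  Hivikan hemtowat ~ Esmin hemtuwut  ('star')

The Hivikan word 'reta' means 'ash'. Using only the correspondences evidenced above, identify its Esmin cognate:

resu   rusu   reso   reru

resu

devota ~ devusu — Hivikan t corresponds to Esmin s between vowels (before a back vowel).
devota ~ devusu, kokera ~ kuheru — Hivikan a corresponds to Esmin u word-finally.
Applying these to Hivikan 'reta':
  reta → resa   (t→s between vowels (before a back vowel))
  resa → resu   (a→u word-finally)
So the Esmin cognate is 'resu'.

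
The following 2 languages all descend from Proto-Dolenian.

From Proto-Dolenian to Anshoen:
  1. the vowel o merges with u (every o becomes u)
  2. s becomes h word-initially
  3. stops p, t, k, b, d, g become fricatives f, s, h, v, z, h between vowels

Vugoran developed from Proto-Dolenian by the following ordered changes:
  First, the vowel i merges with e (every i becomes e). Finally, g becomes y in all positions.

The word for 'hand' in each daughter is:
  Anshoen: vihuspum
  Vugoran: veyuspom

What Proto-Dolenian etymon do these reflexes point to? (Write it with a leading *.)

Position 7: Anshoen has u, Vugoran has o. Vugoran preserves o here (none of its changes turn any other segment into o), so the proto-segment is *o.
Position 2: Anshoen has i, Vugoran has e. Anshoen preserves i here (none of its changes turn any other segment into i), so the proto-segment is *i.
Position 3: Anshoen has h, Vugoran has y. Taking the neighbouring segments as reconstructed: Anshoen h could go back to *k or *g or *h; Vugoran y could go back to *g or *y — the one source consistent with every daughter is *g.
The remaining positions agree across the daughters. Check the candidate against every language:
Anshoen: *viguspom > viguspum > vihuspum  (by vowel merger, intervocalic lenition)
Vugoran: *viguspom > veguspom > veyuspom  (by vowel merger, unconditioned shift)
Only *viguspom yields all of Anshoen vihuspum, Vugoran veyuspom.

*viguspom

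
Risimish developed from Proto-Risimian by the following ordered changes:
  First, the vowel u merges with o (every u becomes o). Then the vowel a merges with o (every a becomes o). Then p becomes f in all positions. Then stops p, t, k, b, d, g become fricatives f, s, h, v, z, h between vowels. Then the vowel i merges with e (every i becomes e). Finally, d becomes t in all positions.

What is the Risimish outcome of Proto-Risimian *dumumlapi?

tomomlofe

Risimish: *dumumlapi
  dumumlapi → domomlapi   [vowel merger]
  domomlapi → domomlopi   [vowel merger]
  domomlopi → domomlofi   [unconditioned shift]
  domomlofi (rule 4 does not apply)
  domomlofi → domomlofe   [vowel merger]
  domomlofe → tomomlofe   [unconditioned shift]
  giving Risimish tomomlofe.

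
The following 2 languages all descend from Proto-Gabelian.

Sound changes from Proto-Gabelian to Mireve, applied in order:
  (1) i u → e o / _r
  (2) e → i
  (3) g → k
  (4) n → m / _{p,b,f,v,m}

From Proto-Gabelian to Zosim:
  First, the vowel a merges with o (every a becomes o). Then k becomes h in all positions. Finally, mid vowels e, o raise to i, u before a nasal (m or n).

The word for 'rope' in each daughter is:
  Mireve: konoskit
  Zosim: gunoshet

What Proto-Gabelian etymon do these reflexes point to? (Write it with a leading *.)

Position 1: Mireve has k, Zosim has g. Zosim preserves g here (none of its changes turn any other segment into g), so the proto-segment is *g.
Position 6: Mireve has k, Zosim has h. Taking the neighbouring segments as reconstructed: Mireve k could go back to *k or *g; Zosim h could go back to *k or *h — the one source consistent with every daughter is *k.
Position 2: Mireve has o, Zosim has u. Taking the neighbouring segments as reconstructed: Mireve o can only go back to *o; Zosim u could go back to *a or *o or *u — the one source consistent with every daughter is *o.
Verify the candidate proto-form against each daughter:
Mireve: *gonosket
  gonosket (rule 1 does not apply)
  gonosket → gonoskit   [vowel merger]
  gonoskit → konoskit   [unconditioned shift]
  konoskit (rule 4 does not apply)
  giving Mireve konoskit.
Zosim: *gonosket
  gonosket (rule 1 does not apply)
  gonosket → gonoshet   [unconditioned shift]
  gonoshet → gunoshet   [pre-nasal raising]
  giving Zosim gunoshet.
Only *gonosket yields all of Mireve konoskit, Zosim gunoshet.

*gonosket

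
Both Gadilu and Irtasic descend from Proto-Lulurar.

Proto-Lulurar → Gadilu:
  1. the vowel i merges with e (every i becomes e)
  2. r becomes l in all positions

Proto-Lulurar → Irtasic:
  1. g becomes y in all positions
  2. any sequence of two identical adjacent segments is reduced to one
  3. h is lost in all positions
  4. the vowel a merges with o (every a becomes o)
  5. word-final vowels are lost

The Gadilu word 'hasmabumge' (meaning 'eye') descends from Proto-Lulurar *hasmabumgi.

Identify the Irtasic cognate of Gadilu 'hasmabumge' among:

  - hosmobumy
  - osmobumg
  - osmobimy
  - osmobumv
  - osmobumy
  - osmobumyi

Irtasic: *hasmabumgi > hasmabumyi > asmabumyi > osmobumyi > osmobumy  (by unconditioned shift, h-loss, vowel merger, apocope)

osmobumy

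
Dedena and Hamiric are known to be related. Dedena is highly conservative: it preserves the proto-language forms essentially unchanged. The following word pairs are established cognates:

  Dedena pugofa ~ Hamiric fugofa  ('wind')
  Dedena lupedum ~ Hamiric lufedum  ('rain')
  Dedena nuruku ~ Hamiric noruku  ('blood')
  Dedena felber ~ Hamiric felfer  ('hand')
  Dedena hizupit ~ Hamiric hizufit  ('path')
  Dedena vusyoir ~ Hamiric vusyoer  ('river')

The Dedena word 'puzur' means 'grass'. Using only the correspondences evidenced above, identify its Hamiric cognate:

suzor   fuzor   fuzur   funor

pugofa ~ fugofa — Dedena p corresponds to Hamiric f word-initially before a back vowel.
nuruku ~ noruku — Dedena u corresponds to Hamiric o after a consonant, before r.
Applying these to Dedena 'puzur':
  puzur → fuzur   (p→f word-initially before a back vowel)
  fuzur → fuzor   (u→o after a consonant, before r)
So the Hamiric cognate is 'fuzor'.

fuzor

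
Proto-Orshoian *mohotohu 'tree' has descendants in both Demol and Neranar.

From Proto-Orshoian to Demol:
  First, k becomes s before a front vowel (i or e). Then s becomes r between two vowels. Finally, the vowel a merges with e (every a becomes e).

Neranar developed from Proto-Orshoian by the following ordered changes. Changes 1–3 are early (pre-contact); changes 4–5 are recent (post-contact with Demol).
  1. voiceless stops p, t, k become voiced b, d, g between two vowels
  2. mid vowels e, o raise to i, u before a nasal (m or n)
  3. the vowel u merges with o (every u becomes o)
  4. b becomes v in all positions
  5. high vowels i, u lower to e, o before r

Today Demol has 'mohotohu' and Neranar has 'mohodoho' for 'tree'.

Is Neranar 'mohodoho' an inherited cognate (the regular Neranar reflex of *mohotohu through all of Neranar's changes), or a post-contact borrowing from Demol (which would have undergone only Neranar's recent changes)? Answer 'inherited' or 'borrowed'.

inherited

If inherited, *mohotohu would pass through all of Neranar's changes:
Neranar: start from *mohotohu.
  rule 1 (intervocalic voicing): mohotohu → mohodohu
  rule 2: no change — mohodohu
  rule 3 (vowel merger): mohodohu → mohodoho
  rule 4: no change — mohodoho
  rule 5: no change — mohodoho
  ⇒ Neranar mohodoho
If borrowed from Demol 'mohotohu' after the early changes, it would undergo only the recent ones:
  rule 4 (unconditioned shift): no change (mohotohu)
  rule 5 (pre-rhotic lowering): no change (mohotohu)
  ⇒ as a loan: mohotohu
Neranar 'mohodoho' matches the inherited outcome exactly, so it is an inherited cognate, not a loan.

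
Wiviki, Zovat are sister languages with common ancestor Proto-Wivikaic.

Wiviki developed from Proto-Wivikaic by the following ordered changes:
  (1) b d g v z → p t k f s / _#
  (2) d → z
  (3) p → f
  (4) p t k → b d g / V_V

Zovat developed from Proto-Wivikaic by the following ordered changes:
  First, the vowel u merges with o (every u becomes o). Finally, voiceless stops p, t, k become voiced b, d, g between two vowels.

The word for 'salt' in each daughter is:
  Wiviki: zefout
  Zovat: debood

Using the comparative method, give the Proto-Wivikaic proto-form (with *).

*depoud

Position 5: Wiviki has u, Zovat has o. Wiviki preserves u here (none of its changes turn any other segment into u), so the proto-segment is *u.
Position 1: Wiviki has z, Zovat has d. Taking the neighbouring segments as reconstructed: Wiviki z could go back to *d or *z; Zovat d can only go back to *d — the one source consistent with every daughter is *d.
Position 6: Wiviki has t, Zovat has d. Taking the neighbouring segments as reconstructed: Wiviki t could go back to *t or *d; Zovat d can only go back to *d — the one source consistent with every daughter is *d.
Continuing position by position gives *depoud; check it forward:
Wiviki: start from *depoud.
  rule 1 (final devoicing): depoud → depout
  rule 2 (unconditioned shift): depout → zepout
  rule 3 (unconditioned shift): zepout → zefout
  rule 4: no change — zefout
  ⇒ Wiviki zefout
Zovat: start from *depoud.
  rule 1 (vowel merger): depoud → depood
  rule 2 (intervocalic voicing): depood → debood
  ⇒ Zovat debood
Only *depoud yields all of Wiviki zefout, Zovat debood.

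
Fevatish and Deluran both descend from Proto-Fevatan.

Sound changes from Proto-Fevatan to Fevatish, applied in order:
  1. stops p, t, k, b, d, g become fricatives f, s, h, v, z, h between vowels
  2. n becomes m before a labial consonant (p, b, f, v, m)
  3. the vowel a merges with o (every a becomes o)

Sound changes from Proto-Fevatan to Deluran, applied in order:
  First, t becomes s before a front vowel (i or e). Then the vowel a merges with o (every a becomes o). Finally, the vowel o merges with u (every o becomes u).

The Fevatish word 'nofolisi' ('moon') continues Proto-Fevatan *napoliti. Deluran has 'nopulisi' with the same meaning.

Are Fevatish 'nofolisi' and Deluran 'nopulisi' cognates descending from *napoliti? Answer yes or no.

no

Derive the expected Deluran reflex of *napoliti:
Deluran: *napoliti
  napoliti → napolisi   [palatalisation]
  napolisi → nopolisi   [vowel merger]
  nopolisi → nupulisi   [vowel merger]
  giving Deluran nupulisi.
The regular Deluran reflex would be 'nupulisi', but the attested form is 'nopulisi'. The correspondence is irregular, so they are not cognates (the Deluran form has a different source).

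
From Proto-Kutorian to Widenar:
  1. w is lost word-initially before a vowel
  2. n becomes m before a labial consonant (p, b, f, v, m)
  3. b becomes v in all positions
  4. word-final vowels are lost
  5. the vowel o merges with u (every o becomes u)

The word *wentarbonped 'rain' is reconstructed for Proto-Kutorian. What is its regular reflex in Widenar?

Widenar: *wentarbonped > entarbonped > entarbomped > entarvomped > entarvumped  (by glide loss, nasal place assimilation, unconditioned shift, vowel merger)

entarvumped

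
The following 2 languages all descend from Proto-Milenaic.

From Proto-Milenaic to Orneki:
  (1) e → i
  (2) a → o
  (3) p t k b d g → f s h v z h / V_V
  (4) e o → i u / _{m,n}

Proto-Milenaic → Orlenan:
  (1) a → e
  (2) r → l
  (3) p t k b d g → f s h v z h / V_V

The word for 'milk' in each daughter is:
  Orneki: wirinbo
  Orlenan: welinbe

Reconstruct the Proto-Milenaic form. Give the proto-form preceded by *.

*werinba

Position 2: Orneki has i, Orlenan has e. Taking the neighbouring segments as reconstructed: Orneki i could go back to *e or *i; Orlenan e could go back to *a or *e — the one source consistent with every daughter is *e.
Position 7: Orneki has o, Orlenan has e. Taking the neighbouring segments as reconstructed: Orneki o could go back to *a or *o; Orlenan e could go back to *a or *e — the one source consistent with every daughter is *a.
Continuing position by position gives *werinba; check it forward:
Orneki: *werinba > wirinba > wirinbo  (by vowel merger, vowel merger)
Orlenan: start from *werinba.
  rule 1 (vowel merger): werinba → werinbe
  rule 2 (unconditioned shift): werinbe → welinbe
  rule 3: no change — welinbe
  ⇒ Orlenan welinbe
*werinba is the unique common source.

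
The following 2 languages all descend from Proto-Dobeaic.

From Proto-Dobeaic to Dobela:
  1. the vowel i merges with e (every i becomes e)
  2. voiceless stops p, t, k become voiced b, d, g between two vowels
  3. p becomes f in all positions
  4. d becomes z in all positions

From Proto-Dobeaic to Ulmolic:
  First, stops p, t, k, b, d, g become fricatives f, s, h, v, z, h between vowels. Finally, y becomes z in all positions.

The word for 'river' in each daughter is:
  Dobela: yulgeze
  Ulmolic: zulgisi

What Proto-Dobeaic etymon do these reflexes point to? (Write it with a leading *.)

*yulgiti

Position 5: Dobela has e, Ulmolic has i. Ulmolic preserves i here (none of its changes turn any other segment into i), so the proto-segment is *i.
Position 7: Dobela has e, Ulmolic has i. Ulmolic preserves i here (none of its changes turn any other segment into i), so the proto-segment is *i.
Position 1: Dobela has y, Ulmolic has z. Dobela preserves y here (none of its changes turn any other segment into y), so the proto-segment is *y.
Verify the candidate proto-form against each daughter:
Dobela: *yulgiti
  yulgiti → yulgete   [vowel merger]
  yulgete → yulgede   [intervocalic voicing]
  yulgede (rule 3 does not apply)
  yulgede → yulgeze   [unconditioned shift]
  giving Dobela yulgeze.
Ulmolic: *yulgiti
  yulgiti → yulgisi   [intervocalic lenition]
  yulgisi → zulgisi   [unconditioned shift]
  giving Ulmolic zulgisi.
No other proto-form is consistent with every reflex, so the reconstruction is *yulgiti.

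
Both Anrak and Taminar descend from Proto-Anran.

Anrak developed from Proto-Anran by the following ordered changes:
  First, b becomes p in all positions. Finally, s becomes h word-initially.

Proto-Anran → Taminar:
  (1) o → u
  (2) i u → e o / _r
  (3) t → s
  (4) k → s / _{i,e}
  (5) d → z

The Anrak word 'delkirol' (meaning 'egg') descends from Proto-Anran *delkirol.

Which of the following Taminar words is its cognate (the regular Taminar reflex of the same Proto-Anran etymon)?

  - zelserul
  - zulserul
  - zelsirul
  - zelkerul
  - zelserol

zelserul

Taminar: start from *delkirol.
  rule 1 (vowel merger): delkirol → delkirul
  rule 2 (pre-rhotic lowering): delkirul → delkerul
  rule 3: no change — delkerul
  rule 4 (palatalisation): delkerul → delserul
  rule 5 (unconditioned shift): delserul → zelserul
  ⇒ Taminar zelserul
Only 'zelserul' matches the regular Taminar development of *delkirol.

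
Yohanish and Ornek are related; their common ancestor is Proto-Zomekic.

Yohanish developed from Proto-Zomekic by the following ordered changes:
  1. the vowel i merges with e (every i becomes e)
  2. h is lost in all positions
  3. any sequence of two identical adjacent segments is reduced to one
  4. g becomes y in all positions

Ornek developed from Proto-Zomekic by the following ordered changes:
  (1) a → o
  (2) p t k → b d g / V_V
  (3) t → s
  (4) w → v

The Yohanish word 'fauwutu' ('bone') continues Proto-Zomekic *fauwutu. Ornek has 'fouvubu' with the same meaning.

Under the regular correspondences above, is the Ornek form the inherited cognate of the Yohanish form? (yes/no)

no

Derive the expected Ornek reflex of *fauwutu:
Ornek: *fauwutu
  fauwutu → fouwutu   [vowel merger]
  fouwutu → fouwudu   [intervocalic voicing]
  fouwudu (rule 3 does not apply)
  fouwudu → fouvudu   [unconditioned shift]
  giving Ornek fouvudu.
The regular Ornek reflex would be 'fouvudu', but the attested form is 'fouvubu'. The correspondence is irregular, so they are not cognates (the Ornek form has a different source).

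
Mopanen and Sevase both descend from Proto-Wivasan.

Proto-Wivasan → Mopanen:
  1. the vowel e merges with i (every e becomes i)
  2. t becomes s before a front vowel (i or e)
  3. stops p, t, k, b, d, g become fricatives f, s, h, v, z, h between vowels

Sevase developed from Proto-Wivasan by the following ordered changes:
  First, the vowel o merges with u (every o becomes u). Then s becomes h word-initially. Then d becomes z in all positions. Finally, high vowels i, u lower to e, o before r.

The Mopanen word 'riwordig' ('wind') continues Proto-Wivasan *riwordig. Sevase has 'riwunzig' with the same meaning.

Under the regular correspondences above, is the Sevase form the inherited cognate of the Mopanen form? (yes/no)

no

Derive the expected Sevase reflex of *riwordig:
Sevase: *riwordig > riwurdig > riwurzig > riworzig  (by vowel merger, unconditioned shift, pre-rhotic lowering)
The regular Sevase reflex would be 'riworzig', but the attested form is 'riwunzig'. The correspondence is irregular, so they are not cognates (the Sevase form has a different source).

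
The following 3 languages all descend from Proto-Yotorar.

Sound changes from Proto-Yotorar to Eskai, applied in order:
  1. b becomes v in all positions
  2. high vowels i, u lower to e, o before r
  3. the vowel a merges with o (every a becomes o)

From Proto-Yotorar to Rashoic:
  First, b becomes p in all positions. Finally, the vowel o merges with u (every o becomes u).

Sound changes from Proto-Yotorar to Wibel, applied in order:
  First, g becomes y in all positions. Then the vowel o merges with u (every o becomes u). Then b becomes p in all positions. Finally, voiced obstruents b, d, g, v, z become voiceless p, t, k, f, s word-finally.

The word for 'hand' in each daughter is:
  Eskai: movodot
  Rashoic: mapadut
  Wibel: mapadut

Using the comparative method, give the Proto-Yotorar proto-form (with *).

Position 3: Eskai has v, Rashoic has p, Wibel has p. Taking the neighbouring segments as reconstructed: Eskai v could go back to *b or *v; Rashoic p could go back to *p or *b; Wibel p could go back to *p or *b — the one source consistent with every daughter is *b.
Position 6: Eskai has o, Rashoic has u, Wibel has u. Taking the neighbouring segments as reconstructed: Eskai o could go back to *a or *o; Rashoic u could go back to *o or *u; Wibel u could go back to *o or *u — the one source consistent with every daughter is *o.
Position 2: Eskai has o, Rashoic has a, Wibel has a. Rashoic preserves a here (none of its changes turn any other segment into a), so the proto-segment is *a.
This points to *mabadot. Verify forward in each daughter:
Eskai: *mabadot
  mabadot → mavadot   [unconditioned shift]
  mavadot (rule 2 does not apply)
  mavadot → movodot   [vowel merger]
  giving Eskai movodot.
Rashoic: *mabadot > mapadot > mapadut  (by unconditioned shift, vowel merger)
Wibel: start from *mabadot.
  rule 1: no change — mabadot
  rule 2 (vowel merger): mabadot → mabadut
  rule 3 (unconditioned shift): mabadut → mapadut
  rule 4: no change — mapadut
  ⇒ Wibel mapadut
No other proto-form is consistent with every reflex, so the reconstruction is *mabadot.

*mabadot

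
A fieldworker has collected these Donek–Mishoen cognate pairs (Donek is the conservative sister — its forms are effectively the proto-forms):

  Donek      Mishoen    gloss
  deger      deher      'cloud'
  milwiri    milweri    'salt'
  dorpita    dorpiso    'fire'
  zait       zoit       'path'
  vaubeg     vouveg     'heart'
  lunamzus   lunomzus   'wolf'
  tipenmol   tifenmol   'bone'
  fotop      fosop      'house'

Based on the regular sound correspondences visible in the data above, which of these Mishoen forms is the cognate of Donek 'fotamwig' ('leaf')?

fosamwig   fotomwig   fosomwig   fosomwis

fosomwig

dorpita ~ dorpiso — Donek t corresponds to Mishoen s between vowels (before a back vowel).
lunamzus ~ lunomzus — Donek a corresponds to Mishoen o after a consonant, before a nasal.
Applying these to Donek 'fotamwig':
  fotamwig → fosamwig   (t→s between vowels (before a back vowel))
  fosamwig → fosomwig   (a→o after a consonant, before a nasal)
So the Mishoen cognate is 'fosomwig'.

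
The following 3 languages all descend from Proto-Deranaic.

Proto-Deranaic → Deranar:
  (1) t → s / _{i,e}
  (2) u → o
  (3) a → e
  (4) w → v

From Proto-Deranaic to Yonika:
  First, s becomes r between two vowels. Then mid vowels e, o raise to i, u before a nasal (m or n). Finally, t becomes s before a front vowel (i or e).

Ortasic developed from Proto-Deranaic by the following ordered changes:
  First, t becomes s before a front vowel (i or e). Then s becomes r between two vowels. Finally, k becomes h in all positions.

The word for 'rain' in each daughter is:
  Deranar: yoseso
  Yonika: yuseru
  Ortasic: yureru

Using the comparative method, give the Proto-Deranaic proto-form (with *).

*yutesu

Position 2: Deranar has o, Yonika has u, Ortasic has u. Ortasic preserves u here (none of its changes turn any other segment into u), so the proto-segment is *u.
Position 5: Deranar has s, Yonika has r, Ortasic has r. Taking the neighbouring segments as reconstructed: Deranar s can only go back to *s; Yonika r could go back to *s or *r; Ortasic r could go back to *s or *r — the one source consistent with every daughter is *s.
Continuing position by position gives *yutesu; check it forward:
Deranar: *yutesu > yusesu > yoseso  (by palatalisation, vowel merger)
Yonika: *yutesu
  yutesu → yuteru   [rhotacism]
  yuteru (rule 2 does not apply)
  yuteru → yuseru   [palatalisation]
  giving Yonika yuseru.
Ortasic: start from *yutesu.
  rule 1 (palatalisation): yutesu → yusesu
  rule 2 (rhotacism): yusesu → yureru
  rule 3: no change — yureru
  ⇒ Ortasic yureru
*yutesu is the unique common source.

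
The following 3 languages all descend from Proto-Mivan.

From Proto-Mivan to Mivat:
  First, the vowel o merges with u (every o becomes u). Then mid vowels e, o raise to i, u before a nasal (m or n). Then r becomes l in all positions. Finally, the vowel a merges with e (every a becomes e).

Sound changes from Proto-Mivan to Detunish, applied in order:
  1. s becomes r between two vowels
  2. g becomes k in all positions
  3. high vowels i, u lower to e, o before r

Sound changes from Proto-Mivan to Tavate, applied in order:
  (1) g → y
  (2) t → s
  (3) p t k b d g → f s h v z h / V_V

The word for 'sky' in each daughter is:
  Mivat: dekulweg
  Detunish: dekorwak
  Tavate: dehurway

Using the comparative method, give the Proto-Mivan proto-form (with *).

*dekurwag

Position 8: Mivat has g, Detunish has k, Tavate has y. Mivat preserves g here (none of its changes turn any other segment into g), so the proto-segment is *g.
Position 7: Mivat has e, Detunish has a, Tavate has a. Detunish preserves a here (none of its changes turn any other segment into a), so the proto-segment is *a.
Continuing position by position gives *dekurwag; check it forward:
Mivat: *dekurwag > dekulwag > dekulweg  (by unconditioned shift, vowel merger)
Detunish: *dekurwag
  dekurwag (rule 1 does not apply)
  dekurwag → dekurwak   [unconditioned shift]
  dekurwak → dekorwak   [pre-rhotic lowering]
  giving Detunish dekorwak.
Tavate: start from *dekurwag.
  rule 1 (unconditioned shift): dekurwag → dekurway
  rule 2: no change — dekurway
  rule 3 (intervocalic lenition): dekurway → dehurway
  ⇒ Tavate dehurway
*dekurwag is the unique common source.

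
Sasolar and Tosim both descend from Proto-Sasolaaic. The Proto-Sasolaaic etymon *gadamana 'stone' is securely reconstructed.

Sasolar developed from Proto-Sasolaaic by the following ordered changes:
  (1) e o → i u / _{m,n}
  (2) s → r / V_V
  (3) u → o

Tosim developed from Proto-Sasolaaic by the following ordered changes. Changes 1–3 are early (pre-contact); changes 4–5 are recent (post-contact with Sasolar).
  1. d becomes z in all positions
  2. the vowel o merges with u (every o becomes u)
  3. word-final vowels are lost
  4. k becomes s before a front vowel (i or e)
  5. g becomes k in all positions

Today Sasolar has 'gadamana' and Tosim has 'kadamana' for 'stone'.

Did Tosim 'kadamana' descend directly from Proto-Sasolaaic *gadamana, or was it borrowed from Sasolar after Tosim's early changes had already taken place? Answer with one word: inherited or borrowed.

borrowed

If inherited, *gadamana would pass through all of Tosim's changes:
Tosim: start from *gadamana.
  rule 1 (unconditioned shift): gadamana → gazamana
  rule 2: no change — gazamana
  rule 3 (apocope): gazamana → gazaman
  rule 4: no change — gazaman
  rule 5 (unconditioned shift): gazaman → kazaman
  ⇒ Tosim kazaman
If borrowed from Sasolar 'gadamana' after the early changes, it would undergo only the recent ones:
  rule 4 (palatalisation): no change (gadamana)
  rule 5 (unconditioned shift): gadamana → kadamana
  ⇒ as a loan: kadamana
Tosim 'kadamana' matches the loan outcome 'kadamana', not the inherited 'kazaman' — it skipped the early Tosim changes, so it was borrowed from Sasolar.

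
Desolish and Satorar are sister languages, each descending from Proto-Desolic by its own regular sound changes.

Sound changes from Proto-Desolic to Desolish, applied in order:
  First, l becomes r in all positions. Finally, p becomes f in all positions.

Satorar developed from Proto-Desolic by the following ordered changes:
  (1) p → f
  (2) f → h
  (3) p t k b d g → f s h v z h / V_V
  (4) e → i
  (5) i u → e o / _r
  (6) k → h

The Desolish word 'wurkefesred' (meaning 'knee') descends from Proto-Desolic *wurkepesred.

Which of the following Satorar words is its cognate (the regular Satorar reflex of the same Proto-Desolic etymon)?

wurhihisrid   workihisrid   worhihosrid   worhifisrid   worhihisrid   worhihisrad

worhihisrid

Satorar: *wurkepesred > wurkefesred > wurkehesred > wurkihisrid > workihisrid > worhihisrid  (by unconditioned shift, unconditioned shift, vowel merger, pre-rhotic lowering, unconditioned shift)
The other candidates each miss or misapply at least one Satorar change.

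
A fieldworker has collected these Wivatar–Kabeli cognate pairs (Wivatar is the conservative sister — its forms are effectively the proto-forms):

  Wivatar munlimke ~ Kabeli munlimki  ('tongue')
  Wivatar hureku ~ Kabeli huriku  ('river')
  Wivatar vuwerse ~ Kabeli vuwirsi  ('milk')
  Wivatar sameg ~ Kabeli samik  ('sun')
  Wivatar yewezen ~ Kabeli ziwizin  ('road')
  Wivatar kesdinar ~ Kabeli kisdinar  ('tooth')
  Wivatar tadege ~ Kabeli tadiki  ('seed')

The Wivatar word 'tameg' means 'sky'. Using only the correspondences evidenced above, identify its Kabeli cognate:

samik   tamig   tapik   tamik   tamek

hureku ~ huriku, sameg ~ samik — Wivatar e corresponds to Kabeli i after a consonant, before a consonant other than r, m, n, p, b, f, v.
sameg ~ samik — Wivatar g corresponds to Kabeli k word-finally.
Applying these to Wivatar 'tameg':
  tameg → tamig   (e→i after a consonant, before a consonant other than r, m, n, p, b, f, v)
  tamig → tamik   (g→k word-finally)
So the Kabeli cognate is 'tamik'.

tamik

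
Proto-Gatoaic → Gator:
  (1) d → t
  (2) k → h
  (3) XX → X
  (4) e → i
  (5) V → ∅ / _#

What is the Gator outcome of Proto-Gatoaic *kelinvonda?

Gator: *kelinvonda
  kelinvonda → kelinvonta   [unconditioned shift]
  kelinvonta → helinvonta   [unconditioned shift]
  helinvonta (rule 3 does not apply)
  helinvonta → hilinvonta   [vowel merger]
  hilinvonta → hilinvont   [apocope]
  giving Gator hilinvont.

hilinvont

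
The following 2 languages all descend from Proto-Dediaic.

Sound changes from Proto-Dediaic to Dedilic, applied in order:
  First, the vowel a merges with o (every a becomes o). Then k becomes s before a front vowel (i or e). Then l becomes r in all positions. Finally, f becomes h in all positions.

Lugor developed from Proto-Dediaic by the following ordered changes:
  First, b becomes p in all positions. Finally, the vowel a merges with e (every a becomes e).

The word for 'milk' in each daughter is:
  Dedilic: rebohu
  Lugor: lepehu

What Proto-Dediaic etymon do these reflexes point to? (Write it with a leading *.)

Position 4: Dedilic has o, Lugor has e. Taking the neighbouring segments as reconstructed: Dedilic o could go back to *a or *o; Lugor e could go back to *a or *e — the one source consistent with every daughter is *a.
Position 3: Dedilic has b, Lugor has p. Dedilic preserves b here (none of its changes turn any other segment into b), so the proto-segment is *b.
Continuing position by position gives *lebahu; check it forward:
Dedilic: *lebahu > lebohu > rebohu  (by vowel merger, unconditioned shift)
Lugor: *lebahu
  lebahu → lepahu   [unconditioned shift]
  lepahu → lepehu   [vowel merger]
  giving Lugor lepehu.
*lebahu is the unique common source.

*lebahu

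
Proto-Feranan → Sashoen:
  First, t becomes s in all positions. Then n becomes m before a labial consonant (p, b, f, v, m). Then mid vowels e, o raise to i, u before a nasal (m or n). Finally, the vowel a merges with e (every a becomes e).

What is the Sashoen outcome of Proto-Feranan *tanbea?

sembee

Sashoen: *tanbea
  tanbea → sanbea   [unconditioned shift]
  sanbea → sambea   [nasal place assimilation]
  sambea (rule 3 does not apply)
  sambea → sembee   [vowel merger]
  giving Sashoen sembee.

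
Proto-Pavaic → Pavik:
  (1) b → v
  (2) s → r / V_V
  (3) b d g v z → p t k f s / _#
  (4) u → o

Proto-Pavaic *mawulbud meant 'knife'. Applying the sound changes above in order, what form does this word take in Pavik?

Pavik: *mawulbud > mawulvud > mawulvut > mawolvot  (by unconditioned shift, final devoicing, vowel merger)

mawolvot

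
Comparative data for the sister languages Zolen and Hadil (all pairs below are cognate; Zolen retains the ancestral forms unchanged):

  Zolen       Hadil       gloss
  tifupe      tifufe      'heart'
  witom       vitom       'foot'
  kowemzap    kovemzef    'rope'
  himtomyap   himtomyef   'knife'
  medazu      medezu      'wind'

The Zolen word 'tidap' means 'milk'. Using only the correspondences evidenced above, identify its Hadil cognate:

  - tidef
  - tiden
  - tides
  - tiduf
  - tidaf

tidef

kowemzap ~ kovemzef, himtomyap ~ himtomyef — Zolen a corresponds to Hadil e after a consonant, before a labial obstruent.
kowemzap ~ kovemzef, himtomyap ~ himtomyef — Zolen p corresponds to Hadil f word-finally.
Applying these to Zolen 'tidap':
  tidap → tidep   (a→e after a consonant, before a labial obstruent)
  tidep → tidef   (p→f word-finally)
So the Hadil cognate is 'tidef'.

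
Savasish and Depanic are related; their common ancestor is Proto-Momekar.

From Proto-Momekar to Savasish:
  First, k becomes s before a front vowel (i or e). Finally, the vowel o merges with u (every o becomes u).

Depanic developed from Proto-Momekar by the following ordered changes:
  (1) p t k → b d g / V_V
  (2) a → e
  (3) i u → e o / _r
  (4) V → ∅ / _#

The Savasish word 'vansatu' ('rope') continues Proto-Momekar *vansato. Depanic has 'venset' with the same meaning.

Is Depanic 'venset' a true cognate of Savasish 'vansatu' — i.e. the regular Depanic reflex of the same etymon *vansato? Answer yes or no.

no

Derive the expected Depanic reflex of *vansato:
Depanic: start from *vansato.
  rule 1 (intervocalic voicing): vansato → vansado
  rule 2 (vowel merger): vansado → vensedo
  rule 3: no change — vensedo
  rule 4 (apocope): vensedo → vensed
  ⇒ Depanic vensed
The regular Depanic reflex would be 'vensed', but the attested form is 'venset'. The correspondence is irregular, so they are not cognates (the Depanic form has a different source).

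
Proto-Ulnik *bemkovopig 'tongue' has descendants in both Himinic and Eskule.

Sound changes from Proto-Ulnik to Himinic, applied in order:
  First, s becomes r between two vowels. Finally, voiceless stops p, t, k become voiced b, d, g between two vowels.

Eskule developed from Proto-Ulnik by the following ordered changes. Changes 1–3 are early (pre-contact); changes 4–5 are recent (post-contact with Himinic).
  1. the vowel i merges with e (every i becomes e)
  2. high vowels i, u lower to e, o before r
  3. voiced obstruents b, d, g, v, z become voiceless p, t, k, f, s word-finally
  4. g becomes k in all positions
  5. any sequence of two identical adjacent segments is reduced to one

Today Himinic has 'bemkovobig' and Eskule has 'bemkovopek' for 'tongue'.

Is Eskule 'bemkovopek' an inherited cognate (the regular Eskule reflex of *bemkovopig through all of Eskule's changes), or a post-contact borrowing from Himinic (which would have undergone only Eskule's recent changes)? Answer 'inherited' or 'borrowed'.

inherited

If inherited, *bemkovopig would pass through all of Eskule's changes:
Eskule: *bemkovopig > bemkovopeg > bemkovopek  (by vowel merger, final devoicing)
If borrowed from Himinic 'bemkovobig' after the early changes, it would undergo only the recent ones:
  rule 4 (unconditioned shift): bemkovobig → bemkovobik
  rule 5 (degemination): no change (bemkovobik)
  ⇒ as a loan: bemkovobik
Eskule 'bemkovopek' matches the inherited outcome exactly, so it is an inherited cognate, not a loan.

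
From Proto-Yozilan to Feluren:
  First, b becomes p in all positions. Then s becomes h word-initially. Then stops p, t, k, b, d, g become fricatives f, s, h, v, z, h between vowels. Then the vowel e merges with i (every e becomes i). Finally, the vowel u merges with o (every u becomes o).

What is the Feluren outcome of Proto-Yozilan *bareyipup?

pariyifop

Feluren: *bareyipup > pareyipup > pareyifup > pariyifup > pariyifop  (by unconditioned shift, intervocalic lenition, vowel merger, vowel merger)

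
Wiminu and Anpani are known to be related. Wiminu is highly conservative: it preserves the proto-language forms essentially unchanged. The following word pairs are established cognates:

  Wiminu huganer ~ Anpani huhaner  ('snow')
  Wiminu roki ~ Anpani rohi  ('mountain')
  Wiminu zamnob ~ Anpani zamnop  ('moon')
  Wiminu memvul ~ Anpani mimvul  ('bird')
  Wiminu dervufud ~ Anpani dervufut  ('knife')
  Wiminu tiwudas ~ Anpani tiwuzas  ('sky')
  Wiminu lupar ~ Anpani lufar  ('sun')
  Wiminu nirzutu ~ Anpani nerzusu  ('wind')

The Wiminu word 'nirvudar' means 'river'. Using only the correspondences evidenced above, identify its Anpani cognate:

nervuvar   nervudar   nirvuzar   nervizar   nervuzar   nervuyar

nervuzar

nirzutu ~ nerzusu — Wiminu i corresponds to Anpani e after a consonant, before r.
tiwudas ~ tiwuzas — Wiminu d corresponds to Anpani z between vowels (before a back vowel).
Applying these to Wiminu 'nirvudar':
  nirvudar → nervudar   (i→e after a consonant, before r)
  nervudar → nervuzar   (d→z between vowels (before a back vowel))
So the Anpani cognate is 'nervuzar'.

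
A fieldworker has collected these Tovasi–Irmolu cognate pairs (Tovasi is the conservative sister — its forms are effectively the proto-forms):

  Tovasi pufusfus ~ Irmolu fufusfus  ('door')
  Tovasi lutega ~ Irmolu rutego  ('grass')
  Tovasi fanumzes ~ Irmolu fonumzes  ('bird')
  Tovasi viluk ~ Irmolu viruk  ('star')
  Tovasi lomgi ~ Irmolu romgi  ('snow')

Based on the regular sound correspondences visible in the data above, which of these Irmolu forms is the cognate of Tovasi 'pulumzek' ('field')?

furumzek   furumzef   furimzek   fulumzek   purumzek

pufusfus ~ fufusfus — Tovasi p corresponds to Irmolu f word-initially before a back vowel.
viluk ~ viruk — Tovasi l corresponds to Irmolu r between vowels (before a back vowel).
Applying these to Tovasi 'pulumzek':
  pulumzek → fulumzek   (p→f word-initially before a back vowel)
  fulumzek → furumzek   (l→r between vowels (before a back vowel))
So the Irmolu cognate is 'furumzek'.

furumzek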